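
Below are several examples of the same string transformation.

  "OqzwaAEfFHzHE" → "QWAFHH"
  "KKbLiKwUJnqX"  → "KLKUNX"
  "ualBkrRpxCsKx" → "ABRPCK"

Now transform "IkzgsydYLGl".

KGYYG

The rule is to keep every other character starting from the second (positions 2nd, 4th, 6th, ...), then convert every letter to uppercase.
On "IkzgsydYLGl": the first step gives "kgyYG", and the second then gives "KGYYG".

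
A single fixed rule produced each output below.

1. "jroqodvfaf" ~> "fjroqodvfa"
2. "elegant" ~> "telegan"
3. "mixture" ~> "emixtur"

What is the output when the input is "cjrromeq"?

The transformation: move the last character to the front.
So "cjrromeq" becomes "qcjrrome".

qcjrrome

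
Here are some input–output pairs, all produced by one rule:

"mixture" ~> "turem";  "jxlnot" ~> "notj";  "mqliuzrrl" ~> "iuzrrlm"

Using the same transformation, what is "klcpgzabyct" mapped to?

The pattern: move the first character to the end, then delete the first 2 characters.
"klcpgzabyct" → "lcpgzabyctk" → "pgzabyctk".

pgzabyctk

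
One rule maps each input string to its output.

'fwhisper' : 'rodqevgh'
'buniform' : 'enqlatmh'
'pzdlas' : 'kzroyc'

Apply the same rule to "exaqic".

What's happening: swap the front and back halves of the string, then shift every letter 1 place backward in the alphabet (wrapping around).
On "exaqic": the first step gives "qicexa", and the second then gives "phbdwz".

phbdwz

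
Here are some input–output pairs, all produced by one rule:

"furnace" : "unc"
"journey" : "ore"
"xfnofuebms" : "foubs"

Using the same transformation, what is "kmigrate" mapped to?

Looking at the pairs, the operation is to keep every other character starting from the second (positions 2nd, 4th, 6th, ...).
On "kmigrate" that produces "mgae".

mgae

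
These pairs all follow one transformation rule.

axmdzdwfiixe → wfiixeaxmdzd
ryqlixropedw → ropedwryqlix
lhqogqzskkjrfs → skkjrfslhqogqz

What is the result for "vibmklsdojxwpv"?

Rule — swap the front and back halves of the string.
So "vibmklsdojxwpv" becomes "dojxwpvvibmkls".

dojxwpvvibmkls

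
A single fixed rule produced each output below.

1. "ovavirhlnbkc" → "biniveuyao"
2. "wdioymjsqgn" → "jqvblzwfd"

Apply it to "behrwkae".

oruejx

The rule is to shift every letter 13 places forward in the alphabet (wrapping around) — i.e. ROT13, then delete the last 2 characters.
Doing the same to "behrwkae": "oruejx".
(Check on "wdioymjsqgn": → "jqvblzwfdta" → "jqvblzwfd" ✓)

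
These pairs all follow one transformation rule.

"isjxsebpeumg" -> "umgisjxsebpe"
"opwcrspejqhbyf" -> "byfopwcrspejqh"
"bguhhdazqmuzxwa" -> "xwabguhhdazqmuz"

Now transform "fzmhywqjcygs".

ygsfzmhywqjc

Rule — move the last 3 characters to the front (rotate right by 3).
"fzmhywqjcygs" → "ygsfzmhywqjc".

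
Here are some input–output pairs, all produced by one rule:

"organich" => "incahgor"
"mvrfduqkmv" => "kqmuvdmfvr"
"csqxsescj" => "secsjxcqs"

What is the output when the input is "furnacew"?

The pattern: move the last 3 characters to the front (rotate right by 3), then take characters alternately from the front and the back (1st, last, 2nd, 2nd-last, ...).
For "furnacew" the result is "caenwrfu".

caenwrfu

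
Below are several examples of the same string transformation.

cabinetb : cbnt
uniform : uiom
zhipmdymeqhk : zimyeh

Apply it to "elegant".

eeat

Rule — keep every other character starting from the first (positions 1st, 3rd, 5th, ...).
Applying that to "elegant" gives "eeat".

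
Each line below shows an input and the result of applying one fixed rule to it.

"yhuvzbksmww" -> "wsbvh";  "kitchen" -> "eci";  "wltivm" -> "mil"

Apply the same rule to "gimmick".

The rule is to keep every other character starting from the second (positions 2nd, 4th, 6th, ...), then reverse the string.
So "gimmick" becomes "cmi".
(Check on "kitchen": → "ice" → "eci" ✓)

cmi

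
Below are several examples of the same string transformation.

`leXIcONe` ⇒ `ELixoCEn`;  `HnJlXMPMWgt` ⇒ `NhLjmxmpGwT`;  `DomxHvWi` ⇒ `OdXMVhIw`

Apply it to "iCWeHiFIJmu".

The rule is to swap each adjacent pair of characters (1↔2, 3↔4, ...), then flip the case of every letter.
For "iCWeHiFIJmu", step one produces "CieWiHIFmJu"; step two turns that into "cIEwIhifMjU".

cIEwIhifMjU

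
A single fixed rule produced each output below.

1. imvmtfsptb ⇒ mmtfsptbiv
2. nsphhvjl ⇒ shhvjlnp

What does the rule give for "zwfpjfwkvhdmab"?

Looking at the pairs, the operation is to move the first 2 characters to the end (rotate left by 2), then swap the first and last characters.
So "zwfpjfwkvhdmab" becomes "wpjfwkvhdmabzf".

wpjfwkvhdmabzf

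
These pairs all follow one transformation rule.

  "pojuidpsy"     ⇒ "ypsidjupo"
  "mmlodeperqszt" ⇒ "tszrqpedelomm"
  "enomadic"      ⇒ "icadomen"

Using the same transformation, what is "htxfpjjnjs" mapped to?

The pattern: swap each adjacent pair of characters (1↔2, 3↔4, ...), then reverse the string.
Working it through for "htxfpjjnjs": intermediate "thfxjpnjsj", final "jsjnpjxfht".

jsjnpjxfht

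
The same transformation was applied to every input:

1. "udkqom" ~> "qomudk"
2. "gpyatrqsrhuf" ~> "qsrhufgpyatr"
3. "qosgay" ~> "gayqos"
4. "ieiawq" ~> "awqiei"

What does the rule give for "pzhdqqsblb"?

qsblbpzhdq

Looking at the pairs, the operation is to swap the front and back halves of the string.
Applying that to "pzhdqqsblb" gives "qsblbpzhdq".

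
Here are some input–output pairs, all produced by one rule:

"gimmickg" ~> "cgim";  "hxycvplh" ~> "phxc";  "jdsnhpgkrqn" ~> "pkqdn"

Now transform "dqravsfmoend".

In each case the input is transformed by: keep every other character starting from the second (positions 2nd, 4th, 6th, ...), then move the first 2 characters to the end (rotate left by 2).
On "dqravsfmoend": the first step gives "qasmed", and the second then gives "smedqa".
(Check on "jdsnhpgkrqn": → "dnpkq" → "pkqdn" ✓)

smedqa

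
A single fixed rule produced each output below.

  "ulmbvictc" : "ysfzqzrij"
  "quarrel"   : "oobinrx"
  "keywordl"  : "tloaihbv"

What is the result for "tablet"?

In each case the input is transformed by: move the first 3 characters to the end (rotate left by 3), then shift every letter 3 places backward in the alphabet (wrapping around).
Starting from "tablet": after the first operation, "lettab"; after the second, "ibqqxy".

ibqqxy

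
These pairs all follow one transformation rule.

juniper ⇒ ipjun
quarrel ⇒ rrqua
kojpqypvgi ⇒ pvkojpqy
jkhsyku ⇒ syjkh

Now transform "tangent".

The rule is to delete the last 2 characters, then move the last 2 characters to the front (rotate right by 2).
Working it through for "tangent": intermediate "tange", final "getan".

getan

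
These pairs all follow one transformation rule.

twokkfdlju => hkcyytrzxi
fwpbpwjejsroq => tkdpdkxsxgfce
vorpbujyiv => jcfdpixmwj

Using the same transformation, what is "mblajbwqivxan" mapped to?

apzoxpkewjlob

What's happening: shift every letter 12 places backward in the alphabet (wrapping around).
For "mblajbwqivxan" the result is "apzoxpkewjlob".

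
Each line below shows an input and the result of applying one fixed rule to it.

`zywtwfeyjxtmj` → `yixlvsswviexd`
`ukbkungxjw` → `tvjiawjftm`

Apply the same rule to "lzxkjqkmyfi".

What's happening: take characters alternately from the front and the back (1st, last, 2nd, 2nd-last, ...), then shift every letter 1 place backward in the alphabet (wrapping around).
Starting from "lzxkjqkmyfi": after the first operation, "lizfxykmjkq"; after the second, "khyewxjlijp".
(Check on "ukbkungxjw": → "uwkjbxkgun" → "tvjiawjftm" ✓)

khyewxjlijp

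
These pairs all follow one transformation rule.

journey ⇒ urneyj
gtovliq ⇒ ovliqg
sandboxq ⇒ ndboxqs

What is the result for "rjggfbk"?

ggfbkr

Rule — move the first 2 characters to the end (rotate left by 2), then delete the last character.
Working it through for "rjggfbk": intermediate "ggfbkrj", final "ggfbkr".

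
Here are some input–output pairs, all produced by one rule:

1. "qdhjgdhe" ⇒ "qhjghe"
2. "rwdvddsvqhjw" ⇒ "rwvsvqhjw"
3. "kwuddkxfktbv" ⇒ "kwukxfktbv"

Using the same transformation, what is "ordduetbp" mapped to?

oruetbp

What's happening: remove every "d".
Doing the same to "ordduetbp": "oruetbp".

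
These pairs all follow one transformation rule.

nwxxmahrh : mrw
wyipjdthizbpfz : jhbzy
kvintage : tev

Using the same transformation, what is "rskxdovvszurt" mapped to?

Rule — keep one character in every 3, starting at position 2 (positions 2nd, 5th, 8th, ...), then move the first character to the end.
For "rskxdovvszurt", step one produces "sdvu"; step two turns that into "dvus".

dvus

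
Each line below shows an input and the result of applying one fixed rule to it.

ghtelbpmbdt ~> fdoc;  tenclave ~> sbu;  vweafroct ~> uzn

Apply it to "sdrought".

In each case the input is transformed by: shift every letter 1 place backward in the alphabet (wrapping around), then keep one character in every 3, starting at position 1 (positions 1st, 4th, 7th, ...).
For "sdrought", step one produces "rcqntfgs"; step two turns that into "rng".

rng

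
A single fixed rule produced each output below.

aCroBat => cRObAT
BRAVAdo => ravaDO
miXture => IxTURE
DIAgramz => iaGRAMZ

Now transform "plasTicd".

The rule is to flip the case of every letter, then delete the first character.
"plasTicd" → "PLAStICD" → "LAStICD".

LAStICD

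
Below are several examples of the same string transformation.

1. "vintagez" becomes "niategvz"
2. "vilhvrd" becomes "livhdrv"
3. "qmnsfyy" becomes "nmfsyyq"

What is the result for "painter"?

iatnrep

The rule is to move the first character to the end, then swap each adjacent pair of characters (1↔2, 3↔4, ...).
For "painter", step one produces "ainterp"; step two turns that into "iatnrep".
(Check on "qmnsfyy": → "mnsfyyq" → "nmfsyyq" ✓)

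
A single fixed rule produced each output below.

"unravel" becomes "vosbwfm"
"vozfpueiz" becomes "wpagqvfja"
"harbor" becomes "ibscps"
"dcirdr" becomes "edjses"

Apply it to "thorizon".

uipsjapo

Looking at the pairs, the operation is to shift every letter 1 place forward in the alphabet (wrapping around).
On "thorizon" that produces "uipsjapo".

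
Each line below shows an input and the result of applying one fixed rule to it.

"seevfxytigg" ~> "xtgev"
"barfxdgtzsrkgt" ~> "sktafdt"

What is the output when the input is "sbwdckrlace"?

klcbd

In each case the input is transformed by: keep every other character starting from the second (positions 2nd, 4th, 6th, ...), then move the last 3 characters to the front (rotate right by 3).
Working it through for "sbwdckrlace": intermediate "bdklc", final "klcbd".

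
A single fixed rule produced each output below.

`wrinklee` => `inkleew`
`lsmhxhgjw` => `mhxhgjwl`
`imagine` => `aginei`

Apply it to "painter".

The rule is to move the first character to the end, then delete the first character.
On "painter": the first step gives "ainterp", and the second then gives "interp".
(Check on "wrinklee": → "rinkleew" → "inkleew" ✓)

interp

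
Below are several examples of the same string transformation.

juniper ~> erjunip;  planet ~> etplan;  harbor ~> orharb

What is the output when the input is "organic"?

In each case the input is transformed by: move the last 2 characters to the front (rotate right by 2).
Applying that to "organic" gives "icorgan".

icorgan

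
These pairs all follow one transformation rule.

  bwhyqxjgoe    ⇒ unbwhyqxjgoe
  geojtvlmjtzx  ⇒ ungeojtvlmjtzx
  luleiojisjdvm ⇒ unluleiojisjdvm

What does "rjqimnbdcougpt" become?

The pattern: prepend "un".
On "rjqimnbdcougpt" that produces "unrjqimnbdcougpt".

unrjqimnbdcougpt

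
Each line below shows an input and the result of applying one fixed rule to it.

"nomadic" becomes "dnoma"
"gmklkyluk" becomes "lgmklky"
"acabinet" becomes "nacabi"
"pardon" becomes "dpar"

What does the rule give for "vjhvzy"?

Each output is the input with this applied: delete the last 2 characters, then move the last character to the front.
For "vjhvzy", step one produces "vjhv"; step two turns that into "vvjh".

vvjh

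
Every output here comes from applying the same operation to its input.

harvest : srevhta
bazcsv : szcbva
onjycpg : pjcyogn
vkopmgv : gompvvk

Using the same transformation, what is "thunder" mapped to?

eudntrh

In each case the input is transformed by: take characters alternately from the front and the back (1st, last, 2nd, 2nd-last, ...), then move the first 3 characters to the end (rotate left by 3).
On "thunder": the first step gives "trheudn", and the second then gives "eudntrh".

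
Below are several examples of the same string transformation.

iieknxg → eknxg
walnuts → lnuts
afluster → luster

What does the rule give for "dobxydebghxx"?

The transformation: delete the first 2 characters.
Applying that to "dobxydebghxx" gives "bxydebghxx".

bxydebghxx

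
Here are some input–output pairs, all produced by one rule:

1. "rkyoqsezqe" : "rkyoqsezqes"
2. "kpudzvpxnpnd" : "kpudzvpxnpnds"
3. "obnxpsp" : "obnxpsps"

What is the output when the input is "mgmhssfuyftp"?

mgmhssfuyftps

The pattern: append "s".
On "mgmhssfuyftp" that produces "mgmhssfuyftps".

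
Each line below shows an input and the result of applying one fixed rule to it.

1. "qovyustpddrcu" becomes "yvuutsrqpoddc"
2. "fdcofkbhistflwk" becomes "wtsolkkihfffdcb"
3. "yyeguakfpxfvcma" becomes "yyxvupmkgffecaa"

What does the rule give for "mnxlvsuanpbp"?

Rule — sort the characters into reverse alphabetical order.
On "mnxlvsuanpbp" that produces "xvusppnnmlba".

xvusppnnmlba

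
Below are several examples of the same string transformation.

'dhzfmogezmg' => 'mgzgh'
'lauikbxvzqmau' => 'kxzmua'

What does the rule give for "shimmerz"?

Looking at the pairs, the operation is to move the first 3 characters to the end (rotate left by 3), then keep every other character starting from the second (positions 2nd, 4th, 6th, ...).
Starting from "shimmerz": after the first operation, "mmerzshi"; after the second, "mrsi".

mrsi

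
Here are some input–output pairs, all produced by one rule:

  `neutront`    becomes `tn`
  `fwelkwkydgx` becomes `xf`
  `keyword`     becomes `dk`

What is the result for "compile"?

Each output is the input with this applied: move the last character to the front, then keep only the first 2 characters.
For "compile", step one produces "ecompil"; step two turns that into "ec".
(Check on "keyword": → "dkeywor" → "dk" ✓)

ec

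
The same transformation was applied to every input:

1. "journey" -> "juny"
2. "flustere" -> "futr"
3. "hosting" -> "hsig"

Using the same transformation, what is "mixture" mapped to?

In each case the input is transformed by: keep every other character starting from the first (positions 1st, 3rd, 5th, ...).
Doing the same to "mixture": "mxue".

mxue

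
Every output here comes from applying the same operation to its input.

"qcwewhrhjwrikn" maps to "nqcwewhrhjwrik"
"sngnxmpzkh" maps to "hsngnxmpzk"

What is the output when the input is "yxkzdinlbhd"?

Looking at the pairs, the operation is to move the last character to the front.
So "yxkzdinlbhd" becomes "dyxkzdinlbh".

dyxkzdinlbh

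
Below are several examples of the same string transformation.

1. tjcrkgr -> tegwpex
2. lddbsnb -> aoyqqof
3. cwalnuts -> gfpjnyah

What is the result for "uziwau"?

nhhmvj

Each output is the input with this applied: move the last 2 characters to the front (rotate right by 2), then shift every letter 13 places forward in the alphabet (wrapping around) — i.e. ROT13.
Starting from "uziwau": after the first operation, "auuziw"; after the second, "nhhmvj".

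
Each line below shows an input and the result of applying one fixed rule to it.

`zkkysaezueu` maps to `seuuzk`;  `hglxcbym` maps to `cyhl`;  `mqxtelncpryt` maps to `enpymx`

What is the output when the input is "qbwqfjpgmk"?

fpmqw

Rule — keep every other character starting from the first (positions 1st, 3rd, 5th, ...), then move the first 2 characters to the end (rotate left by 2).
"qbwqfjpgmk" → "qwfpm" → "fpmqw".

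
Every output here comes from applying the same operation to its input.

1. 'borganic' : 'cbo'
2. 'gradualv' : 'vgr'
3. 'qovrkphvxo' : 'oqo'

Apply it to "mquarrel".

lmq

The transformation: move the last character to the front, then keep only the first 3 characters.
Starting from "mquarrel": after the first operation, "lmquarre"; after the second, "lmq".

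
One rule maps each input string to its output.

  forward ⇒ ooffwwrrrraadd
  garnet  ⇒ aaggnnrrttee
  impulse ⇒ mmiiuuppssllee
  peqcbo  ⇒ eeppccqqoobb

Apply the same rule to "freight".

rrffiieehhggtt

Rule — swap each adjacent pair of characters (1↔2, 3↔4, ...), then double every character.
For "freight" the result is "rrffiieehhggtt".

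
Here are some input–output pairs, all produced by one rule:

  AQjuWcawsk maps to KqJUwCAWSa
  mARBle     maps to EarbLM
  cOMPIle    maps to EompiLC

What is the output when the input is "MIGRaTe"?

Rule — flip the case of every letter, then swap the first and last characters.
For "MIGRaTe", step one produces "migrAtE"; step two turns that into "EigrAtm".

EigrAtm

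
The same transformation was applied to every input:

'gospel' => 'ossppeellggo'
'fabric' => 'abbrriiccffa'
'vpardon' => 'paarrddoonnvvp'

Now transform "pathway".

The rule is to double every character, then move the first 3 characters to the end (rotate left by 3).
Applying that to "pathway" gives "atthhwwaayyppa".

atthhwwaayyppa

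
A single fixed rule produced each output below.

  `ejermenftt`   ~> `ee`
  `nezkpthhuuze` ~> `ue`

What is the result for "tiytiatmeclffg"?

ae

The rule is to keep one character in every 3, starting at position 3 (positions 3rd, 6th, 9th, ...), then keep only the vowels.
"tiytiatmeclffg" → "yaef" → "ae".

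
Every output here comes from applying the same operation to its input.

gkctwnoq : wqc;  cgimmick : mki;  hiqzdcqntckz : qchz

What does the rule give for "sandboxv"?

bvn

Each output is the input with this applied: swap the front and back halves of the string, then keep one character in every 3, starting at position 1 (positions 1st, 4th, 7th, ...).
Working it through for "sandboxv": intermediate "boxvsand", final "bvn".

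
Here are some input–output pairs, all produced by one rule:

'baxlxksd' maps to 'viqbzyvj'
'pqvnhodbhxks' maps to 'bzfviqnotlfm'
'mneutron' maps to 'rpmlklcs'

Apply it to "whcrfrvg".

dpteufap

Looking at the pairs, the operation is to shift every letter 2 places backward in the alphabet (wrapping around), then swap the front and back halves of the string.
Applying both steps to "whcrfrvg": "ufapdpte", then "dpteufap".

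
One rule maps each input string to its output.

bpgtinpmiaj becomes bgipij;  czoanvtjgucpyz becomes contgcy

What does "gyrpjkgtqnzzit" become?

What's happening: keep every other character starting from the first (positions 1st, 3rd, 5th, ...).
So "gyrpjkgtqnzzit" becomes "grjgqzi".

grjgqzi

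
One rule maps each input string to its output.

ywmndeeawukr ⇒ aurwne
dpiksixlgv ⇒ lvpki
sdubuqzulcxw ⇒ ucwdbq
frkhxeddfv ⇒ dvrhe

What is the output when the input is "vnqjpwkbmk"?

bknjw

Looking at the pairs, the operation is to keep every other character starting from the second (positions 2nd, 4th, 6th, ...), then move the first 3 characters to the end (rotate left by 3).
"vnqjpwkbmk" → "bknjw".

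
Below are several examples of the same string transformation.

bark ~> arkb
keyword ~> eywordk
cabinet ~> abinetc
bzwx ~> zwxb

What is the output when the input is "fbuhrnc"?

buhrncf

In each case the input is transformed by: move the first character to the end.
On "fbuhrnc" that produces "buhrncf".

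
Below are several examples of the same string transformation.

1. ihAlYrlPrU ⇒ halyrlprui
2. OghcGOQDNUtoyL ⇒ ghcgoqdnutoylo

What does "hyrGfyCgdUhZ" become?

yrgfycgduhzh

The pattern: move the first character to the end, then convert every letter to lowercase.
Working it through for "hyrGfyCgdUhZ": intermediate "yrGfyCgdUhZh", final "yrgfycgduhzh".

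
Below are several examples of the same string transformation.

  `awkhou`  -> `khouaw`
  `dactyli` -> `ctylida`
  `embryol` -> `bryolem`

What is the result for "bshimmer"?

himmerbs

What's happening: move the first 2 characters to the end (rotate left by 2).
Applying that to "bshimmer" gives "himmerbs".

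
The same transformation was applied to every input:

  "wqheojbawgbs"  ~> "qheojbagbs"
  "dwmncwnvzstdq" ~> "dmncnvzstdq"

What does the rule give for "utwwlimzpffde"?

utlimzpffde

Looking at the pairs, the operation is to remove every "w".
"utwwlimzpffde" → "utlimzpffde".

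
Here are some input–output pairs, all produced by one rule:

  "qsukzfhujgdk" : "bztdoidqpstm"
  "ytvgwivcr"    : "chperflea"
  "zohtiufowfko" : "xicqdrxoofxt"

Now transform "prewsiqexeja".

What's happening: swap each adjacent pair of characters (1↔2, 3↔4, ...), then shift every letter 9 places forward in the alphabet (wrapping around).
For "prewsiqexeja", step one produces "rpweiseqexaj"; step two turns that into "ayfnrbnzngjs".

ayfnrbnzngjs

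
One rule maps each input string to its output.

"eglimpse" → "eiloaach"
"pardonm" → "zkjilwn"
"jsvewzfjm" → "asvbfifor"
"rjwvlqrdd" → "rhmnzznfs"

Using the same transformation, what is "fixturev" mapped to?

The transformation: shift every letter 4 places backward in the alphabet (wrapping around), then move the first 3 characters to the end (rotate left by 3).
On "fixturev": the first step gives "betpqnar", and the second then gives "pqnarbet".

pqnarbet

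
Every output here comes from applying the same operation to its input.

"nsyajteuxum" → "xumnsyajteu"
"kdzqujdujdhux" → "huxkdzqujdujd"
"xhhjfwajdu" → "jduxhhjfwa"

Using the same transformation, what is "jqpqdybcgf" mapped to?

cgfjqpqdyb

In each case the input is transformed by: move the last 3 characters to the front (rotate right by 3).
On "jqpqdybcgf" that produces "cgfjqpqdyb".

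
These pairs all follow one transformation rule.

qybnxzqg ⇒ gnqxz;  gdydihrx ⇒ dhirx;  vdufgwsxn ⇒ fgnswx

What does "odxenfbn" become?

What's happening: delete the first 3 characters, then sort the characters into alphabetical order.
On "odxenfbn" that produces "befnn".

befnn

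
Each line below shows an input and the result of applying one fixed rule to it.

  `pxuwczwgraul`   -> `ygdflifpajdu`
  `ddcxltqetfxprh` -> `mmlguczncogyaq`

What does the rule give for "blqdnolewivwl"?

kuzmwxunfrefu

The rule is to shift every letter 9 places forward in the alphabet (wrapping around).
On "blqdnolewivwl" that produces "kuzmwxunfrefu".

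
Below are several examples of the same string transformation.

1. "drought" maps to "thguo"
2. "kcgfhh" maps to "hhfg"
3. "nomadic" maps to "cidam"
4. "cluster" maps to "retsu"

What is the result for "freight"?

thgie

Each output is the input with this applied: reverse the string, then delete the last 2 characters.
For "freight", step one produces "thgierf"; step two turns that into "thgie".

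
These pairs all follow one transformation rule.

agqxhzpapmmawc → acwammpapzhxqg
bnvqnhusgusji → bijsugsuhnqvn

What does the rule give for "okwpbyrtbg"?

ogbtrybpwk

Looking at the pairs, the operation is to move the first character to the end, then reverse the string.
"okwpbyrtbg" → "kwpbyrtbgo" → "ogbtrybpwk".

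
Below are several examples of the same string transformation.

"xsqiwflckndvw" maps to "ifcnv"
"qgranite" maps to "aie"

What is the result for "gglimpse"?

ipe

Looking at the pairs, the operation is to keep every other character starting from the second (positions 2nd, 4th, 6th, ...), then delete the first character.
On "gglimpse": the first step gives "gipe", and the second then gives "ipe".
(Check on "xsqiwflckndvw": → "sifcnv" → "ifcnv" ✓)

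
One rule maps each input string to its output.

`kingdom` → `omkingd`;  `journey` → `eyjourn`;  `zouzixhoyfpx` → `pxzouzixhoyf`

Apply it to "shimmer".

Looking at the pairs, the operation is to move the last 2 characters to the front (rotate right by 2).
So "shimmer" becomes "ershimm".

ershimm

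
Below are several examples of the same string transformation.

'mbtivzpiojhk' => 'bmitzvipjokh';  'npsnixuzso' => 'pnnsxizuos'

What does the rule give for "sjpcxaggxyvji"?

jscpaxggyxjvi

Each output is the input with this applied: swap each adjacent pair of characters (1↔2, 3↔4, ...).
For "sjpcxaggxyvji" the result is "jscpaxggyxjvi".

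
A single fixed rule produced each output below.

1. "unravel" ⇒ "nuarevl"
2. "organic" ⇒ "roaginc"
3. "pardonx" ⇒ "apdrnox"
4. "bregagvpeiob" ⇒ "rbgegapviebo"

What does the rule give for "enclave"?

Looking at the pairs, the operation is to swap each adjacent pair of characters (1↔2, 3↔4, ...).
For "enclave" the result is "nelcvae".

nelcvae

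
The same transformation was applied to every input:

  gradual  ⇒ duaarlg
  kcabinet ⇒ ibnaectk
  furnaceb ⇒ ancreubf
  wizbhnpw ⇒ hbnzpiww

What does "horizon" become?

Rule — take characters alternately from the front and the back (1st, last, 2nd, 2nd-last, ...), then reverse the string.
Applying both steps to "horizon": "hnoorzi", then "izroonh".

izroonh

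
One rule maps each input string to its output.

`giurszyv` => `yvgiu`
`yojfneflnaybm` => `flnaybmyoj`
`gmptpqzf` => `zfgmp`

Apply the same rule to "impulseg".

egimp

Looking at the pairs, the operation is to move the first 3 characters to the end (rotate left by 3), then delete the first 3 characters.
For "impulseg", step one produces "ulsegimp"; step two turns that into "egimp".
(Check on "yojfneflnaybm": → "fneflnaybmyoj" → "flnaybmyoj" ✓)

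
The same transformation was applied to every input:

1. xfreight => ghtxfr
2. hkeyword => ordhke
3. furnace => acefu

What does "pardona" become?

The rule is to move the last 3 characters to the front (rotate right by 3), then delete the last 2 characters.
On "pardona": the first step gives "onapard", and the second then gives "onapa".

onapa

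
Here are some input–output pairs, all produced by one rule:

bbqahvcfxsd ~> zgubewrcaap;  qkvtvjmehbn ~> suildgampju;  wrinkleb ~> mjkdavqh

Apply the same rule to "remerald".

dqzkcqdl

Looking at the pairs, the operation is to move the first 3 characters to the end (rotate left by 3), then shift every letter 1 place backward in the alphabet (wrapping around).
"remerald" → "eraldrem" → "dqzkcqdl".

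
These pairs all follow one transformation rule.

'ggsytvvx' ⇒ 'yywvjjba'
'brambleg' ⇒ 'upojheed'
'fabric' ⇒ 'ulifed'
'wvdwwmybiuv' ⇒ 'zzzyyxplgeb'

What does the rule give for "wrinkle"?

In each case the input is transformed by: shift every letter 3 places forward in the alphabet (wrapping around), then sort the characters into reverse alphabetical order.
For "wrinkle", step one produces "zulqnoh"; step two turns that into "zuqonlh".

zuqonlh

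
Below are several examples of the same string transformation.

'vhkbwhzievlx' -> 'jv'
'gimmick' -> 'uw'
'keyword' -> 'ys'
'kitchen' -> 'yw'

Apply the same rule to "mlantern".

az

The pattern: shift every letter 12 places backward in the alphabet (wrapping around), then keep only the first 2 characters.
Applying that to "mlantern" gives "az".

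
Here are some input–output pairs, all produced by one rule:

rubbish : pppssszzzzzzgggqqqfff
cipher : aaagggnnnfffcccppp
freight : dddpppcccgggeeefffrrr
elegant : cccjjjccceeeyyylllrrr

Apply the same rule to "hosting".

Looking at the pairs, the operation is to shift every letter 2 places backward in the alphabet (wrapping around), then repeat every character 3 times.
Starting from "hosting": after the first operation, "fmqrgle"; after the second, "fffmmmqqqrrrgggllleee".

fffmmmqqqrrrgggllleee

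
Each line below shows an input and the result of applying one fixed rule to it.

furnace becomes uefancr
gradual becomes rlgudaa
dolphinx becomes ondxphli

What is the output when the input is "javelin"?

anjleiv

What's happening: swap each adjacent pair of characters (1↔2, 3↔4, ...), then take characters alternately from the front and the back (1st, last, 2nd, 2nd-last, ...).
Working it through for "javelin": intermediate "ajeviln", final "anjleiv".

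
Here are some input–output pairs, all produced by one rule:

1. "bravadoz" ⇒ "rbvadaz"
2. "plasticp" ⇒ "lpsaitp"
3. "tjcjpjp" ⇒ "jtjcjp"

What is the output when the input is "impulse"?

Each output is the input with this applied: swap each adjacent pair of characters (1↔2, 3↔4, ...), then delete the last character.
On "impulse" that produces "miupsl".

miupsl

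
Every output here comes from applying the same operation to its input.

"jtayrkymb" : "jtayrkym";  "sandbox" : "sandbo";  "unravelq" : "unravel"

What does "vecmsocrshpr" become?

In each case the input is transformed by: delete the last character.
On "vecmsocrshpr" that produces "vecmsocrshp".

vecmsocrshp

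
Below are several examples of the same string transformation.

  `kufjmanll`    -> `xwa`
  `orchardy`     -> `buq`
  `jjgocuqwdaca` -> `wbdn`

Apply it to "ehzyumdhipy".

rlqc

Each output is the input with this applied: shift every letter 13 places forward in the alphabet (wrapping around) — i.e. ROT13, then keep one character in every 3, starting at position 1 (positions 1st, 4th, 7th, ...).
Applying both steps to "ehzyumdhipy": "rumlhzquvcl", then "rlqc".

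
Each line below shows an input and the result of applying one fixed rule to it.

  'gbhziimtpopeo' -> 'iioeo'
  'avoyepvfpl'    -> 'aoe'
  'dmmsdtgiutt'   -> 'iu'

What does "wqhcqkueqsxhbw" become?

What's happening: keep only the vowels.
For "wqhcqkueqsxhbw" the result is "ue".

ue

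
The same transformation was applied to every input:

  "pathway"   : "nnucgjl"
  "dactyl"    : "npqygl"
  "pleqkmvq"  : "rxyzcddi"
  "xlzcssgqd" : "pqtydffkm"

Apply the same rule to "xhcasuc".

The transformation: sort the characters into alphabetical order, then shift every letter 13 places forward in the alphabet (wrapping around) — i.e. ROT13.
So "xhcasuc" becomes "nppufhk".
(Check on "xlzcssgqd": → "cdglqssxz" → "pqtydffkm" ✓)

nppufhk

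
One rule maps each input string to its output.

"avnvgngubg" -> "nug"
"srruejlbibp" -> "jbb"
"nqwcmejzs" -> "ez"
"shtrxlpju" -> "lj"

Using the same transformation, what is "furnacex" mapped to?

cx

In each case the input is transformed by: keep every other character starting from the second (positions 2nd, 4th, 6th, ...), then delete the first 2 characters.
Applying both steps to "furnacex": "uncx", then "cx".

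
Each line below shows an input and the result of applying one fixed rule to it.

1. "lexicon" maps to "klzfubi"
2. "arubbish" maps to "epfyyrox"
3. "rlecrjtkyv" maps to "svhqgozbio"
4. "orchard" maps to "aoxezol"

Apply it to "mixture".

What's happening: reverse the string, then shift every letter 3 places backward in the alphabet (wrapping around).
For "mixture" the result is "borqufj".
(Check on "orchard": → "drahcro" → "aoxezol" ✓)

borqufj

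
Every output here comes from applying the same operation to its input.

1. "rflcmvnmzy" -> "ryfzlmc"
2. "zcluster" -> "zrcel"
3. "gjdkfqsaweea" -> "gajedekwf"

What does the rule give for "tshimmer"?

Each output is the input with this applied: take characters alternately from the front and the back (1st, last, 2nd, 2nd-last, ...), then delete the last 3 characters.
Applying both steps to "tshimmer": "trsehmim", then "trseh".

trseh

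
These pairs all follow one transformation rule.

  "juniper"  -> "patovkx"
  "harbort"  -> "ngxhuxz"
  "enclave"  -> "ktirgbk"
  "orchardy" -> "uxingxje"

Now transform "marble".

sgxhrk

Each output is the input with this applied: shift every letter 6 places forward in the alphabet (wrapping around).
On "marble" that produces "sgxhrk".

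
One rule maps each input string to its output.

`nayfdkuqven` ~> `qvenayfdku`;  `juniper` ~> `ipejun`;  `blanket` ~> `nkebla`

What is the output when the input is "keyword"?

The transformation: delete the last character, then move the last 3 characters to the front (rotate right by 3).
"keyword" → "keywor" → "workey".

workey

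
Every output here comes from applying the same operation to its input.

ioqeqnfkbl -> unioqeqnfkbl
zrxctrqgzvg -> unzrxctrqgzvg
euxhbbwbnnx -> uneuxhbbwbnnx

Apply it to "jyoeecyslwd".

The transformation: prepend "un".
For "jyoeecyslwd" the result is "unjyoeecyslwd".

unjyoeecyslwd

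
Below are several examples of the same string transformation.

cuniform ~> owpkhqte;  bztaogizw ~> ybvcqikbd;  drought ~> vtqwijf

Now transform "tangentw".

ycpigpvv

Each output is the input with this applied: swap the first and last characters, then shift every letter 2 places forward in the alphabet (wrapping around).
"tangentw" → "wangentt" → "ycpigpvv".
(Check on "drought": → "troughd" → "vtqwijf" ✓)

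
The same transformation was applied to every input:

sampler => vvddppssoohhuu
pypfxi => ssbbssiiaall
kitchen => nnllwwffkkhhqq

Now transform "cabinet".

In each case the input is transformed by: double every character, then shift every letter 3 places forward in the alphabet (wrapping around).
Starting from "cabinet": after the first operation, "ccaabbiinneett"; after the second, "ffddeellqqhhww".

ffddeellqqhhww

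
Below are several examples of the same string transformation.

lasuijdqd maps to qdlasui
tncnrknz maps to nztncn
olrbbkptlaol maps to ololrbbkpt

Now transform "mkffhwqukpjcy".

cymkffhwquk

In each case the input is transformed by: move the last 2 characters to the front (rotate right by 2), then delete the last 2 characters.
Starting from "mkffhwqukpjcy": after the first operation, "cymkffhwqukpj"; after the second, "cymkffhwquk".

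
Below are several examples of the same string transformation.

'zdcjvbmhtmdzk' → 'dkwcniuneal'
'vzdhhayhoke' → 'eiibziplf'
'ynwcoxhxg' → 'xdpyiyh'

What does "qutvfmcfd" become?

In each case the input is transformed by: delete the first 2 characters, then shift every letter 1 place forward in the alphabet (wrapping around).
On "qutvfmcfd": the first step gives "tvfmcfd", and the second then gives "uwgndge".

uwgndge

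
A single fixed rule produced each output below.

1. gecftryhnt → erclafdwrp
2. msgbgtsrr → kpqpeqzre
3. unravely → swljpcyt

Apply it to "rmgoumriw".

pukgepmks

The pattern: take characters alternately from the front and the back (1st, last, 2nd, 2nd-last, ...), then shift every letter 2 places backward in the alphabet (wrapping around).
For "rmgoumriw", step one produces "rwmigromu"; step two turns that into "pukgepmks".
(Check on "gecftryhnt": → "gtenchfytr" → "erclafdwrp" ✓)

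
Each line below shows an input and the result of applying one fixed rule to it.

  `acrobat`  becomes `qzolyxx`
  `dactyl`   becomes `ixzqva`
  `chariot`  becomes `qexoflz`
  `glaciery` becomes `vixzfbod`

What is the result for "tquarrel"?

inrxoobq

Each output is the input with this applied: shift every letter 3 places backward in the alphabet (wrapping around), then swap the first and last characters.
"tquarrel" → "qnrxoobi" → "inrxoobq".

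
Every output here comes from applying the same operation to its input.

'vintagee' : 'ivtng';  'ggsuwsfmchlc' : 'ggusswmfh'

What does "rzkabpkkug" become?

Looking at the pairs, the operation is to swap each adjacent pair of characters (1↔2, 3↔4, ...), then delete the last 3 characters.
"rzkabpkkug" → "zrakpbk".

zrakpbk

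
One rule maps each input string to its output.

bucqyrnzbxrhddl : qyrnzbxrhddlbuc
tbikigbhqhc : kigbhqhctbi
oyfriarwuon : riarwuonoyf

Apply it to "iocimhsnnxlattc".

imhsnnxlattcioc

The pattern: move the first 3 characters to the end (rotate left by 3).
Doing the same to "iocimhsnnxlattc": "imhsnnxlattcioc".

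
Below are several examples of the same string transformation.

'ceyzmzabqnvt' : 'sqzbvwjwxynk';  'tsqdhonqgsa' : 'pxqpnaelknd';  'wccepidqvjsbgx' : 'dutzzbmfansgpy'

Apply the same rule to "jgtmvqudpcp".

zmgdqjsnram

The pattern: shift every letter 3 places backward in the alphabet (wrapping around), then move the last 2 characters to the front (rotate right by 2).
Working it through for "jgtmvqudpcp": intermediate "gdqjsnramzm", final "zmgdqjsnram".
(Check on "ceyzmzabqnvt": → "zbvwjwxynksq" → "sqzbvwjwxynk" ✓)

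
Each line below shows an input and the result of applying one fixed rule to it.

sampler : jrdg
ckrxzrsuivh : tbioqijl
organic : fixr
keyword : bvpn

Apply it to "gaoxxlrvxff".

The rule is to shift every letter 9 places backward in the alphabet (wrapping around), then delete the last 3 characters.
Starting from "gaoxxlrvxff": after the first operation, "xrfoocimoww"; after the second, "xrfoocim".

xrfoocim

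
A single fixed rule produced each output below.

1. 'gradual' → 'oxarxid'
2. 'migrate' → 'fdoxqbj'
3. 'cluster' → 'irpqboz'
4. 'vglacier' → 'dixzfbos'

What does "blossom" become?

ilppljy

The pattern: shift every letter 3 places backward in the alphabet (wrapping around), then move the first character to the end.
Working it through for "blossom": intermediate "yilpplj", final "ilppljy".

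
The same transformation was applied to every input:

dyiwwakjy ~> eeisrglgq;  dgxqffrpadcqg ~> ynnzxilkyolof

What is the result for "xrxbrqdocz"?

The pattern: move the first 3 characters to the end (rotate left by 3), then shift every letter 8 places forward in the alphabet (wrapping around).
"xrxbrqdocz" → "brqdoczxrx" → "jzylwkhfzf".

jzylwkhfzf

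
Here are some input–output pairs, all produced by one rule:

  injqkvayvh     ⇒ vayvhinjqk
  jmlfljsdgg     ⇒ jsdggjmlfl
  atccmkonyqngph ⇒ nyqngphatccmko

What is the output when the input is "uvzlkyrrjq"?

yrrjquvzlk

The pattern: swap the front and back halves of the string.
On "uvzlkyrrjq" that produces "yrrjquvzlk".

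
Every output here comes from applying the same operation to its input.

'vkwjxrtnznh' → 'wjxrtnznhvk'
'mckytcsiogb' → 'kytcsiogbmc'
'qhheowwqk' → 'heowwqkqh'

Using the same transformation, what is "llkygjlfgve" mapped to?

kygjlfgvell

The transformation: move the first 2 characters to the end (rotate left by 2).
For "llkygjlfgve" the result is "kygjlfgvell".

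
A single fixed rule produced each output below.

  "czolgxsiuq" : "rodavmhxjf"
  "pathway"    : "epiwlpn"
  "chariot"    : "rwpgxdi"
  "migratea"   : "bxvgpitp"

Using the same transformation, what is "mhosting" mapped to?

The rule is to shift every letter 11 places backward in the alphabet (wrapping around).
For "mhosting" the result is "bwdhixcv".

bwdhixcv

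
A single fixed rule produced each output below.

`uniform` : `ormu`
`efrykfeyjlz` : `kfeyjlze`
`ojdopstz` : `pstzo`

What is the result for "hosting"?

Each output is the input with this applied: move the first character to the end, then delete the first 3 characters.
"hosting" → "ostingh" → "ingh".

ingh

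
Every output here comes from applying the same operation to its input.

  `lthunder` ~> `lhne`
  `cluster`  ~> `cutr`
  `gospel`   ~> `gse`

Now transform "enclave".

Looking at the pairs, the operation is to keep every other character starting from the first (positions 1st, 3rd, 5th, ...).
For "enclave" the result is "ecae".

ecae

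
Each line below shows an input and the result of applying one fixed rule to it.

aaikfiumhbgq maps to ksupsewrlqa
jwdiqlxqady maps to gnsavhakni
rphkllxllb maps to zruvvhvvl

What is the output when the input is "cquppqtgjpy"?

In each case the input is transformed by: delete the first character, then shift every letter 10 places forward in the alphabet (wrapping around).
Starting from "cquppqtgjpy": after the first operation, "quppqtgjpy"; after the second, "aezzadqtzi".

aezzadqtzi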